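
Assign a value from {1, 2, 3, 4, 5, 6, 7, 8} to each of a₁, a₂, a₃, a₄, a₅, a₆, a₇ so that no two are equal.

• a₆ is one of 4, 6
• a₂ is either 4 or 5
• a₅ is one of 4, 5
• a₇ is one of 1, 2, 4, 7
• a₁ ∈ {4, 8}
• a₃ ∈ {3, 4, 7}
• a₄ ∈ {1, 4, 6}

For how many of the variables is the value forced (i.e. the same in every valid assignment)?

3

The 2 variables a₂ and a₅ are confined to {4, 5}, which locks those values in; drop them from a₁, a₃, a₄, a₆, a₇.
a₁'s domain is down to {8}, so a₁ = 8.
a₆ has just one choice, so a₆ = 6. Remove 6 from a₄.
a₄ has just one choice, so a₄ = 1. Strike 1 from a₇.
Determined: a₁=8, a₄=1, a₆=6. The other variables each still have more than one consistent value. That makes 3.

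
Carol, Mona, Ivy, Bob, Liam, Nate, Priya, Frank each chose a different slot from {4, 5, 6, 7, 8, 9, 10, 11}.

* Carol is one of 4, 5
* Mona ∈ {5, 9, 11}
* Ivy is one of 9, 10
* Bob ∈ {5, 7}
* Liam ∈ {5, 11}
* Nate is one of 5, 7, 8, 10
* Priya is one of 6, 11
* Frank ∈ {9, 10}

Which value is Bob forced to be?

The 8 variables together cover exactly {4, 5, 6, 7, 8, 9, 10, 11} — 8 values for 8 variables — and 4 appears only in Carol's list, so Carol = 4.
The 7 still-open variables together cover exactly {5, 6, 7, 8, 9, 10, 11} — 7 values for 7 variables — and 6 appears only in Priya's list, so Priya = 6.
The 6 still-open variables draw from only 6 values {5, 7, 8, 9, 10, 11}, so each is used; only Nate can be 8, hence Nate = 8.
The 5 still-open variables together cover exactly {5, 7, 9, 10, 11} — 5 values for 5 variables — and 7 appears only in Bob's list, so Bob = 7.

7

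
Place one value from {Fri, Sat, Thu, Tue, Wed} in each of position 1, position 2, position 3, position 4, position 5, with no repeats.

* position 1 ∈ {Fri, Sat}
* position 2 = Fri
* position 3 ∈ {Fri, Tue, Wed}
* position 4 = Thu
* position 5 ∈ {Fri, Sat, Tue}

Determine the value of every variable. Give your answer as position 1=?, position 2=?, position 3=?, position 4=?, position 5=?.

position 2 has just one choice, so position 2 = Fri. Eliminate Fri elsewhere: position 1, position 3, position 5.
position 4 must be Thu (only option left).
position 1's domain is down to {Sat}, so position 1 = Sat. So position 5 can't be Sat.
position 5's domain is down to {Tue}, so position 5 = Tue. Remove Tue from position 3.
position 3's domain is down to {Wed}, so position 3 = Wed.

position 1=Sat, position 2=Fri, position 3=Wed, position 4=Thu, position 5=Tue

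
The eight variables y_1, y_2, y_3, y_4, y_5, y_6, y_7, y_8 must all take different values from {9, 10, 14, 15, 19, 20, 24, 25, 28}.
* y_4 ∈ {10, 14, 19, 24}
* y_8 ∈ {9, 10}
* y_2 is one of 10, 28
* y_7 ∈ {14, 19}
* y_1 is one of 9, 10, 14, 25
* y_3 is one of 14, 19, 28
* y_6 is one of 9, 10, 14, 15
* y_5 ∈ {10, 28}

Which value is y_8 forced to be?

9

The 8 variables together cover exactly {9, 10, 14, 15, 19, 24, 25, 28} — 8 values for 8 variables — and 15 appears only in y_6's list, so y_6 = 15.
The 7 still-open variables draw from only 7 values {9, 10, 14, 19, 24, 25, 28}, so each is used; only y_4 can be 24, hence y_4 = 24.
The 6 still-open variables together cover exactly {9, 10, 14, 19, 25, 28} — 6 values for 6 variables — and 25 appears only in y_1's list, so y_1 = 25.
The 5 still-open variables draw from only 5 values {9, 10, 14, 19, 28}, so each is used; only y_8 can be 9, hence y_8 = 9.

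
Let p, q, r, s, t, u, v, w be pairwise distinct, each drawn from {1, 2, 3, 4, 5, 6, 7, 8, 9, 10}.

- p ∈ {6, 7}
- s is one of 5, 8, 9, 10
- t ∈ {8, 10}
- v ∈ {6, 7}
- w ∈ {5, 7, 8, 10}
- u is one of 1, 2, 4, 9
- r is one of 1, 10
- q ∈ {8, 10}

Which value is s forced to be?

9

The 2 variables p and v are confined to {6, 7}, which locks those values in; drop them from w.
q and t between them cover only {8, 10} — a naked pair. Remove those values from r, s, w.
That leaves r = 1. Strike 1 from u.
That leaves w = 5. So s can't be 5.
So s = 9.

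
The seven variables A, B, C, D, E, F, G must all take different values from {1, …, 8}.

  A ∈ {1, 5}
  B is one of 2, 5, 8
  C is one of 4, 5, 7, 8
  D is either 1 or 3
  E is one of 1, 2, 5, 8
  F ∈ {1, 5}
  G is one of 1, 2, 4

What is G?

The 7 variables draw from only 7 values {1, 2, 3, 4, 5, 7, 8}, so each is used; only D can be 3, hence D = 3.
Among the 6 still-open variables, 7 fits only C (and all 6 values in {1, 2, 4, 5, 7, 8} must be used), so C = 7.
The 5 still-open variables draw from only 5 values {1, 2, 4, 5, 8}, so each is used; only G can be 4, hence G = 4.

4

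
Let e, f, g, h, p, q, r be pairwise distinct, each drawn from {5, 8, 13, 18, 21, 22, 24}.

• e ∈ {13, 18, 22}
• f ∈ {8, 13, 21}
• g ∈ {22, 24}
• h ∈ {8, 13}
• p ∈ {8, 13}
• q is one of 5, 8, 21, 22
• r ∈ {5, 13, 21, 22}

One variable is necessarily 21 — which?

f

The 7 variables draw from only 7 values {5, 8, 13, 18, 21, 22, 24}, so each is used; only e can be 18, hence e = 18.
The 6 still-open variables together cover exactly {5, 8, 13, 21, 22, 24} — 6 values for 6 variables — and 24 appears only in g's list, so g = 24.
h and p between them cover only {8, 13} — a naked pair. Remove those values from f, q, r.
So 21 goes to f.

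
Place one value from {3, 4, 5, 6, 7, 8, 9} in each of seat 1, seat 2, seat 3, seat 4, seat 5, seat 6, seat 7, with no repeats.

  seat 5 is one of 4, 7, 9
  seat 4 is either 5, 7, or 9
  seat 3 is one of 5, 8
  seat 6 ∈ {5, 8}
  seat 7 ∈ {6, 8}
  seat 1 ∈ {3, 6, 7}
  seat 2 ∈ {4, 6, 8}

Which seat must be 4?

Among the 7 variables, 3 fits only seat 1 (and all 7 values in {3, 4, 5, 6, 7, 8, 9} must be used), so seat 1 = 3.
seat 3 and seat 6 share exactly the 2 values {5, 8}; by pigeonhole those values go to them, so strike 5, 8 from seat 2, seat 4, seat 7.
seat 7 has just one choice, so seat 7 = 6. Strike 6 from seat 2.
So 4 goes to seat 2.

seat 2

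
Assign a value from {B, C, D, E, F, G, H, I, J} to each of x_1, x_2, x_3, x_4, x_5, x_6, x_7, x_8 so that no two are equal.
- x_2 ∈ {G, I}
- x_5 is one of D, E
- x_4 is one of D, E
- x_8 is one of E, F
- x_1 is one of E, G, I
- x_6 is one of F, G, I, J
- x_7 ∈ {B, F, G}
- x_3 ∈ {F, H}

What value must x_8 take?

F

Among the 8 variables, B fits only x_7 (and all 8 values in {B, D, E, F, G, H, I, J} must be used), so x_7 = B.
The 7 still-open variables together cover exactly {D, E, F, G, H, I, J} — 7 values for 7 variables — and H appears only in x_3's list, so x_3 = H.
Among the 6 still-open variables, J fits only x_6 (and all 6 values in {D, E, F, G, I, J} must be used), so x_6 = J.
The 5 still-open variables draw from only 5 values {D, E, F, G, I}, so each is used; only x_8 can be F, hence x_8 = F.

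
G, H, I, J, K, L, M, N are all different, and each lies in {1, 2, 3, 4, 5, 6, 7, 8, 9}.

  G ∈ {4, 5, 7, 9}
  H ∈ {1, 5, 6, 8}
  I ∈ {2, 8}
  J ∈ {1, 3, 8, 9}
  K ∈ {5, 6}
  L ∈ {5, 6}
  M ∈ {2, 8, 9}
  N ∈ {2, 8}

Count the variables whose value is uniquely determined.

3

The 2 variables I and N are confined to {2, 8}, which locks those values in; drop them from H, J, M.
That leaves M = 9. Remove 9 from G, J.
K and L share exactly the 2 values {5, 6}; by pigeonhole those values go to them, so strike 5, 6 from G, H.
H's domain is down to {1}, so H = 1. Eliminate 1 elsewhere: J.
J's domain is down to {3}, so J = 3.
Determined: H=1, J=3, M=9. The other variables each still have more than one consistent value. That makes 3.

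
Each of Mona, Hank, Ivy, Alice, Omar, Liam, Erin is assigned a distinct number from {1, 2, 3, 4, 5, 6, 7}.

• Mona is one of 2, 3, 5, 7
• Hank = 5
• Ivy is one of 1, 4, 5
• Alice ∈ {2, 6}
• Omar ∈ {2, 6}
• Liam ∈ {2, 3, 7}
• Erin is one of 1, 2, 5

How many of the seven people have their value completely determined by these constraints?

Hank must be 5 (only option left). Remove 5 from Mona, Ivy, Erin.
Among the 6 still-open variables, 4 fits only Ivy (and all 6 values in {1, 2, 3, 4, 6, 7} must be used), so Ivy = 4.
The 5 still-open variables together cover exactly {1, 2, 3, 6, 7} — 5 values for 5 variables — and 1 appears only in Erin's list, so Erin = 1.
Alice and Omar between them cover only {2, 6} — a naked pair. Remove those values from Mona, Liam.
Determined: Hank=5, Ivy=4, Erin=1. The other people each still have more than one consistent value. That makes 3.

3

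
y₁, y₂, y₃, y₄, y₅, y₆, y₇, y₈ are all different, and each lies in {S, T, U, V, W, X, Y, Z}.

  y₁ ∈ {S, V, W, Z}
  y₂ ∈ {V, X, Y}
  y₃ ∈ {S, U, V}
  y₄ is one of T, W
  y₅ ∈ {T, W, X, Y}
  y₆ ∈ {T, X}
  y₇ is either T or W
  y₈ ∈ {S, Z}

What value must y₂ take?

V

Among the 8 variables, U fits only y₃ (and all 8 values in {S, T, U, V, W, X, Y, Z} must be used), so y₃ = U.
y₄ and y₇ between them cover only {T, W} — a naked pair. Remove those values from y₁, y₅, y₆.
y₆ has just one choice, so y₆ = X. Remove X from y₂, y₅.
y₅ has just one choice, so y₅ = Y. Strike Y from y₂.
So y₂ = V.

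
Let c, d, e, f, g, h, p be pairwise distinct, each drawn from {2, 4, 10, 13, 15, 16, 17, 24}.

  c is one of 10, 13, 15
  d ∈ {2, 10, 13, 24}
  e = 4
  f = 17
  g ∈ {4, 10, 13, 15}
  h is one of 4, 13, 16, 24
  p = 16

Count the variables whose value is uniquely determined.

e has just one choice, so e = 4. Remove 4 from g, h.
f must be 17 (only option left).
p's domain is down to {16}, so p = 16. So h can't be 16.
Determined: e=4, f=17, p=16. The other variables each still have more than one consistent value. That makes 3.

3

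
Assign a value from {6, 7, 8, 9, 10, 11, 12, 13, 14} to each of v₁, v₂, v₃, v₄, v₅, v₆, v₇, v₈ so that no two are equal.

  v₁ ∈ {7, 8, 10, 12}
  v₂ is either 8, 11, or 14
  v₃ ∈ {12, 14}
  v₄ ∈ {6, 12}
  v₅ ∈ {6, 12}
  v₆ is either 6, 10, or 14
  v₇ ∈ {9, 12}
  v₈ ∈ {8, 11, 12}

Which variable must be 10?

The 8 variables draw from only 8 values {6, 7, 8, 9, 10, 11, 12, 14}, so each is used; only v₁ can be 7, hence v₁ = 7.
The 7 still-open variables draw from only 7 values {6, 8, 9, 10, 11, 12, 14}, so each is used; only v₇ can be 9, hence v₇ = 9.
Among the 6 still-open variables, 10 fits only v₆ (and all 6 values in {6, 8, 10, 11, 12, 14} must be used), so v₆ = 10.

v₆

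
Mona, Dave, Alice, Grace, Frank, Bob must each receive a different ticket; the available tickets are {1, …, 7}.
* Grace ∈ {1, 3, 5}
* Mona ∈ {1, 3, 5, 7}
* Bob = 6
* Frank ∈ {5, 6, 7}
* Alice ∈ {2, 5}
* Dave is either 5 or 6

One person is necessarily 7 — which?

Frank

Bob must be 6 (only option left). Remove 6 from Dave, Frank.
Dave's domain is down to {5}, so Dave = 5. Strike 5 from Mona, Alice, Grace, Frank.
So 7 goes to Frank.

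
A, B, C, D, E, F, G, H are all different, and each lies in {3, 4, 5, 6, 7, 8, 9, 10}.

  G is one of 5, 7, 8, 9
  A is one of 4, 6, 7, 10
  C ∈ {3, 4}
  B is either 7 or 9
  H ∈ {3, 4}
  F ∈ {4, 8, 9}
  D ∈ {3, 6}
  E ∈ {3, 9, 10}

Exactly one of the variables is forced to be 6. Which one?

The 8 variables draw from only 8 values {3, 4, 5, 6, 7, 8, 9, 10}, so each is used; only G can be 5, hence G = 5.
The 7 still-open variables together cover exactly {3, 4, 6, 7, 8, 9, 10} — 7 values for 7 variables — and 8 appears only in F's list, so F = 8.
C and H between them cover only {3, 4} — a naked pair. Remove those values from A, D, E.
So 6 goes to D.

D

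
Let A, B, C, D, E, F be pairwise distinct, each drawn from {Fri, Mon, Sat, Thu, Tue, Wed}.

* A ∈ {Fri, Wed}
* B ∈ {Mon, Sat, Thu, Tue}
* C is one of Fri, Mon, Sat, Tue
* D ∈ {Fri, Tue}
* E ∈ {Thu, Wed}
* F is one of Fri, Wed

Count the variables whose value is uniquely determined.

2

A and F share exactly the 2 values {Fri, Wed}; by pigeonhole those values go to them, so strike Fri, Wed from C, D, E.
D has just one choice, so D = Tue. Strike Tue from B, C.
That leaves E = Thu. Strike Thu from B.
Determined: D=Tue, E=Thu. The other variables each still have more than one consistent value. That makes 2.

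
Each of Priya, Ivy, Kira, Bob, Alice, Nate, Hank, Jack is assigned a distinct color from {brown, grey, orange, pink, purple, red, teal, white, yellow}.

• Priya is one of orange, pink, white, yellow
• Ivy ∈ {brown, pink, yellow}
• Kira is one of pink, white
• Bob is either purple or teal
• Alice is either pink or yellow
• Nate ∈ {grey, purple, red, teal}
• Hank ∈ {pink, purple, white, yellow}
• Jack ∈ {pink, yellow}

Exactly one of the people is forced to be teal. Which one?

The 2 variables Alice and Jack are confined to {pink, yellow}, which locks those values in; drop them from Priya, Ivy, Kira, Hank.
That leaves Ivy = brown.
Kira's domain is down to {white}, so Kira = white. So Priya, Hank can't be white.
Hank's domain is down to {purple}, so Hank = purple. Remove purple from Bob, Nate.
So teal goes to Bob.

Bob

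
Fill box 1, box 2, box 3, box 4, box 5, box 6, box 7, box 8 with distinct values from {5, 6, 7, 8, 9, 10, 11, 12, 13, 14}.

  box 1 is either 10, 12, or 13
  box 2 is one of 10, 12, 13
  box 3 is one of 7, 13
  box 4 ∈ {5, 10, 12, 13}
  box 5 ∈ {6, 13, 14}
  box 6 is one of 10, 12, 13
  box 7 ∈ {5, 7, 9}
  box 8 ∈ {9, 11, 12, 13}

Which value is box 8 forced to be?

box 1, box 2, box 6 between them cover only {10, 12, 13} — a naked triple. Remove those values from box 3, box 4, box 5, box 8.
box 3 has just one choice, so box 3 = 7. So box 7 can't be 7.
box 4's domain is down to {5}, so box 4 = 5. Strike 5 from box 7.
box 7 must be 9 (only option left). Strike 9 from box 8.
So box 8 = 11.

11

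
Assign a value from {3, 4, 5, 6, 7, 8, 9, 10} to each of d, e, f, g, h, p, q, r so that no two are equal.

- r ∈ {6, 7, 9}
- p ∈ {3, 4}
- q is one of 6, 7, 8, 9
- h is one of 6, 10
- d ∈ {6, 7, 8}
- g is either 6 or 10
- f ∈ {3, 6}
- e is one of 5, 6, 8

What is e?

5

The 8 variables together cover exactly {3, 4, 5, 6, 7, 8, 9, 10} — 8 values for 8 variables — and 4 appears only in p's list, so p = 4.
The 7 still-open variables together cover exactly {3, 5, 6, 7, 8, 9, 10} — 7 values for 7 variables — and 3 appears only in f's list, so f = 3.
The 6 still-open variables draw from only 6 values {5, 6, 7, 8, 9, 10}, so each is used; only e can be 5, hence e = 5.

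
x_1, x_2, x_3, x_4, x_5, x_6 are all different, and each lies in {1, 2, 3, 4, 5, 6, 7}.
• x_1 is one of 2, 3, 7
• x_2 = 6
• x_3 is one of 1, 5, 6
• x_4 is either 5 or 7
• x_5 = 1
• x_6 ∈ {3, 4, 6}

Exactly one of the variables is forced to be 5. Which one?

x_2's domain is down to {6}, so x_2 = 6. So x_3, x_6 can't be 6.
x_5's domain is down to {1}, so x_5 = 1. So x_3 can't be 1.

x_3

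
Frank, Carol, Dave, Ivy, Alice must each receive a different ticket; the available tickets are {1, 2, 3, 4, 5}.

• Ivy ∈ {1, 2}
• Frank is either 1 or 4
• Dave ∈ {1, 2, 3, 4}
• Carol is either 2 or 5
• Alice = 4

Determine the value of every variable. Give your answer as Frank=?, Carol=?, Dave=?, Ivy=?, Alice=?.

Alice's domain is down to {4}, so Alice = 4. Strike 4 from Frank, Dave.
That leaves Frank = 1. Remove 1 from Dave, Ivy.
Ivy's domain is down to {2}, so Ivy = 2. Strike 2 from Carol, Dave.
Carol must be 5 (only option left).
Dave's domain is down to {3}, so Dave = 3.

Frank=1, Carol=5, Dave=3, Ivy=2, Alice=4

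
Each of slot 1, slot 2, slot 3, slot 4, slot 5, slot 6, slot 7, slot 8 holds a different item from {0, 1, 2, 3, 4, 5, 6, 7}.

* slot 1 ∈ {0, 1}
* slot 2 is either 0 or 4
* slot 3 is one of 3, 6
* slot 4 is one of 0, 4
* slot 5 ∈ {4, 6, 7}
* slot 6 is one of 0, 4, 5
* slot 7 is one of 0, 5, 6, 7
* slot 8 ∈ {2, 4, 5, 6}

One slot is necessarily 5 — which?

The 8 variables together cover exactly {0, 1, 2, 3, 4, 5, 6, 7} — 8 values for 8 variables — and 1 appears only in slot 1's list, so slot 1 = 1.
Among the 7 still-open variables, 2 fits only slot 8 (and all 7 values in {0, 2, 3, 4, 5, 6, 7} must be used), so slot 8 = 2.
The 6 still-open variables draw from only 6 values {0, 3, 4, 5, 6, 7}, so each is used; only slot 3 can be 3, hence slot 3 = 3.
slot 2 and slot 4 between them cover only {0, 4} — a naked pair. Remove those values from slot 5, slot 6, slot 7.
So 5 goes to slot 6.

slot 6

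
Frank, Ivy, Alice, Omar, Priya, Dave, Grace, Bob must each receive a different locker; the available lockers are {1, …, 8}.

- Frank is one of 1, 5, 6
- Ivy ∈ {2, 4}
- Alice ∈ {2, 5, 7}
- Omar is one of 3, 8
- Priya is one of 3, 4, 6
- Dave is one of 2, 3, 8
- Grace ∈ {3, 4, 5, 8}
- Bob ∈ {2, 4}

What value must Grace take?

The 8 variables together cover exactly {1, 2, 3, 4, 5, 6, 7, 8} — 8 values for 8 variables — and 1 appears only in Frank's list, so Frank = 1.
The 7 still-open variables together cover exactly {2, 3, 4, 5, 6, 7, 8} — 7 values for 7 variables — and 6 appears only in Priya's list, so Priya = 6.
The 6 still-open variables draw from only 6 values {2, 3, 4, 5, 7, 8}, so each is used; only Alice can be 7, hence Alice = 7.
The 5 still-open variables draw from only 5 values {2, 3, 4, 5, 8}, so each is used; only Grace can be 5, hence Grace = 5.

5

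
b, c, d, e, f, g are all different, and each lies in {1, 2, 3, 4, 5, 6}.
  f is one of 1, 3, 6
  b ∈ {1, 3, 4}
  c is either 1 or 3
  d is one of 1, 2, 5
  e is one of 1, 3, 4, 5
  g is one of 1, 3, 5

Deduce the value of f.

The 6 variables together cover exactly {1, 2, 3, 4, 5, 6} — 6 values for 6 variables — and 2 appears only in d's list, so d = 2.
The 5 still-open variables draw from only 5 values {1, 3, 4, 5, 6}, so each is used; only f can be 6, hence f = 6.

6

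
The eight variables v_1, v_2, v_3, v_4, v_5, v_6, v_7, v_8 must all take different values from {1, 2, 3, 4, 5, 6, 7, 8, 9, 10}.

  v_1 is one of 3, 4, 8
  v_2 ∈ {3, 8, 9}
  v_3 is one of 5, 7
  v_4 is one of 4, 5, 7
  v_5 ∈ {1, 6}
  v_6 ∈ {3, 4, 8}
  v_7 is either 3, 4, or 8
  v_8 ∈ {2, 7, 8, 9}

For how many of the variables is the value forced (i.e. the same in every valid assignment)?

The 3 variables v_1, v_6, v_7 are confined to {3, 4, 8}, which locks those values in; drop them from v_2, v_4, v_8.
v_2 must be 9 (only option left). Remove 9 from v_8.
The 2 variables v_3 and v_4 are confined to {5, 7}, which locks those values in; drop them from v_8.
That leaves v_8 = 2.
Determined: v_2=9, v_8=2. The other variables each still have more than one consistent value. That makes 2.

2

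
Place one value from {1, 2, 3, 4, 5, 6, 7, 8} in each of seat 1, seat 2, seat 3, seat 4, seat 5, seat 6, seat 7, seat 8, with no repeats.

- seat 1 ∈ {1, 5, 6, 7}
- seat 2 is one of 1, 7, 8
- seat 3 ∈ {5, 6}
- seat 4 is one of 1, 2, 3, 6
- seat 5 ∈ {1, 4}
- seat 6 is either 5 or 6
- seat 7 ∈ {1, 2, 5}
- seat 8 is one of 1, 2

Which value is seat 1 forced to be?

The 8 variables draw from only 8 values {1, 2, 3, 4, 5, 6, 7, 8}, so each is used; only seat 4 can be 3, hence seat 4 = 3.
The 7 still-open variables together cover exactly {1, 2, 4, 5, 6, 7, 8} — 7 values for 7 variables — and 4 appears only in seat 5's list, so seat 5 = 4.
The 6 still-open variables together cover exactly {1, 2, 5, 6, 7, 8} — 6 values for 6 variables — and 8 appears only in seat 2's list, so seat 2 = 8.
Among the 5 still-open variables, 7 fits only seat 1 (and all 5 values in {1, 2, 5, 6, 7} must be used), so seat 1 = 7.

7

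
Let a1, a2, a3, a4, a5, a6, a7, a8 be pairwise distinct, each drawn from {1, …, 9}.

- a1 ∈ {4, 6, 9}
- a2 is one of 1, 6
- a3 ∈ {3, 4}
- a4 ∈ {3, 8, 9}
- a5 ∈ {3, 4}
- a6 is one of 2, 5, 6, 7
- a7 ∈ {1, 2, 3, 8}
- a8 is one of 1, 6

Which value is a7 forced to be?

2

a2 and a8 share exactly the 2 values {1, 6}; by pigeonhole those values go to them, so strike 1, 6 from a1, a6, a7.
a3 and a5 between them cover only {3, 4} — a naked pair. Remove those values from a1, a4, a7.
a1 has just one choice, so a1 = 9. So a4 can't be 9.
a4 must be 8 (only option left). Remove 8 from a7.
So a7 = 2.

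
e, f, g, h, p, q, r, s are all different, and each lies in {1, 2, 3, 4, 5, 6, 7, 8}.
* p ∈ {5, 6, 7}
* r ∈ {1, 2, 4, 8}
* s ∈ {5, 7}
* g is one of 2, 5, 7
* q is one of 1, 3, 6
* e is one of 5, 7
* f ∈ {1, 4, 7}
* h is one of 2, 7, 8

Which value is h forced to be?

8

Among the 8 variables, 3 fits only q (and all 8 values in {1, 2, 3, 4, 5, 6, 7, 8} must be used), so q = 3.
The 7 still-open variables draw from only 7 values {1, 2, 4, 5, 6, 7, 8}, so each is used; only p can be 6, hence p = 6.
e and s share exactly the 2 values {5, 7}; by pigeonhole those values go to them, so strike 5, 7 from f, g, h.
g must be 2 (only option left). Eliminate 2 elsewhere: h, r.
So h = 8.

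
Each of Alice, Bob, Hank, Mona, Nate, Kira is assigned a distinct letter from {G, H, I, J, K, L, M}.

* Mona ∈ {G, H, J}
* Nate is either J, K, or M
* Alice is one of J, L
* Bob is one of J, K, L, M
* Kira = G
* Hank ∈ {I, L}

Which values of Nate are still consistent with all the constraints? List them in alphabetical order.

Kira's domain is down to {G}, so Kira = G. Remove G from Mona.
No further eliminations apply; Nate can still be any of J, K, M.

J, K, M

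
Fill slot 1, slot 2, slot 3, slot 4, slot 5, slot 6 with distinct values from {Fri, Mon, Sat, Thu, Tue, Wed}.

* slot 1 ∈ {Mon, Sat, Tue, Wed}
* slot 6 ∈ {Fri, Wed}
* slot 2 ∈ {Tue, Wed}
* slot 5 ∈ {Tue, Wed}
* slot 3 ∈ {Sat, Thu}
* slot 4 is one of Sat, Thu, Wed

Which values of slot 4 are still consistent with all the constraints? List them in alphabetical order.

The 6 variables draw from only 6 values {Fri, Mon, Sat, Thu, Tue, Wed}, so each is used; only slot 6 can be Fri, hence slot 6 = Fri.
Among the 5 still-open variables, Mon fits only slot 1 (and all 5 values in {Mon, Sat, Thu, Tue, Wed} must be used), so slot 1 = Mon.
slot 2 and slot 5 share exactly the 2 values {Tue, Wed}; by pigeonhole those values go to them, so strike Tue, Wed from slot 4.
No further eliminations apply; slot 4 can still be any of Sat, Thu.

Sat, Thu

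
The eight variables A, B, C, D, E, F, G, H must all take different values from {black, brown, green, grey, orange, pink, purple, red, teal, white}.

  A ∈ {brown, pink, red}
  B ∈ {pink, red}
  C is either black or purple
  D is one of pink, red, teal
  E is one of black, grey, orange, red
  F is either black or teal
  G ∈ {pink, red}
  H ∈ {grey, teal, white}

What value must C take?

B and G share exactly the 2 values {pink, red}; by pigeonhole those values go to them, so strike pink, red from A, D, E.
A must be brown (only option left).
D has just one choice, so D = teal. So F, H can't be teal.
F must be black (only option left). Strike black from C, E.
So C = purple.

purple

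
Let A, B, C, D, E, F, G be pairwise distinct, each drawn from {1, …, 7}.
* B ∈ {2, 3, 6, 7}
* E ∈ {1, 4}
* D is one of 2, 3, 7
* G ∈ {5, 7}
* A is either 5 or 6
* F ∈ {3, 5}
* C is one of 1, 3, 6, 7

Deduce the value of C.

1

The 7 variables draw from only 7 values {1, 2, 3, 4, 5, 6, 7}, so each is used; only E can be 4, hence E = 4.
The 6 still-open variables draw from only 6 values {1, 2, 3, 5, 6, 7}, so each is used; only C can be 1, hence C = 1.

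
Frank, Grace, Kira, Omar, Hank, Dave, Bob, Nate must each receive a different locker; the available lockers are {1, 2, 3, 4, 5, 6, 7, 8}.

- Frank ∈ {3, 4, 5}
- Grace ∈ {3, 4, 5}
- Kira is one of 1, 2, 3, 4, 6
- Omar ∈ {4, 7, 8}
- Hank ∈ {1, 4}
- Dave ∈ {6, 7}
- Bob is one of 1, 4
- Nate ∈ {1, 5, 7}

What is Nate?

Among the 8 variables, 2 fits only Kira (and all 8 values in {1, 2, 3, 4, 5, 6, 7, 8} must be used), so Kira = 2.
The 7 still-open variables draw from only 7 values {1, 3, 4, 5, 6, 7, 8}, so each is used; only Dave can be 6, hence Dave = 6.
The 6 still-open variables together cover exactly {1, 3, 4, 5, 7, 8} — 6 values for 6 variables — and 8 appears only in Omar's list, so Omar = 8.
The 5 still-open variables together cover exactly {1, 3, 4, 5, 7} — 5 values for 5 variables — and 7 appears only in Nate's list, so Nate = 7.

7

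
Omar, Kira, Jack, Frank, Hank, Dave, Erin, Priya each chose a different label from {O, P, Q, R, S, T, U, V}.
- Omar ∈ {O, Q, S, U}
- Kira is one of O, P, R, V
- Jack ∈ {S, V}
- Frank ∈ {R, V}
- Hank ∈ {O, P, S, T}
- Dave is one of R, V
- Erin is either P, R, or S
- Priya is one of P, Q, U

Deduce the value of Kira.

O

The 8 variables draw from only 8 values {O, P, Q, R, S, T, U, V}, so each is used; only Hank can be T, hence Hank = T.
Frank and Dave share exactly the 2 values {R, V}; by pigeonhole those values go to them, so strike R, V from Kira, Jack, Erin.
Jack's domain is down to {S}, so Jack = S. So Omar, Erin can't be S.
Erin has just one choice, so Erin = P. Strike P from Kira, Priya.
So Kira = O.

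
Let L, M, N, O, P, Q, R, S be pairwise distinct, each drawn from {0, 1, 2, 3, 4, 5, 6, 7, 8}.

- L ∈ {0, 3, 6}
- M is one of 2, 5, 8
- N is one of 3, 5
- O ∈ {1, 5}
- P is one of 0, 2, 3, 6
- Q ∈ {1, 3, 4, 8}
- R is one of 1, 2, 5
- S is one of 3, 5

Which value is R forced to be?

2

Among the 8 variables, 4 fits only Q (and all 8 values in {0, 1, 2, 3, 4, 5, 6, 8} must be used), so Q = 4.
Among the 7 still-open variables, 8 fits only M (and all 7 values in {0, 1, 2, 3, 5, 6, 8} must be used), so M = 8.
N and S between them cover only {3, 5} — a naked pair. Remove those values from L, O, P, R.
That leaves O = 1. Remove 1 from R.
So R = 2.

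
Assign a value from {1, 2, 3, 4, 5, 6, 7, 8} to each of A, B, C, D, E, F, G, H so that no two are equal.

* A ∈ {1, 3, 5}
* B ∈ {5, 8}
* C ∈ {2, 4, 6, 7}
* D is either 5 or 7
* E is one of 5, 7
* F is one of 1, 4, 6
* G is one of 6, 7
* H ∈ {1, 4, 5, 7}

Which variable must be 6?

G

The 8 variables together cover exactly {1, 2, 3, 4, 5, 6, 7, 8} — 8 values for 8 variables — and 2 appears only in C's list, so C = 2.
Among the 7 still-open variables, 3 fits only A (and all 7 values in {1, 3, 4, 5, 6, 7, 8} must be used), so A = 3.
Among the 6 still-open variables, 8 fits only B (and all 6 values in {1, 4, 5, 6, 7, 8} must be used), so B = 8.
D and E between them cover only {5, 7} — a naked pair. Remove those values from G, H.
So 6 goes to G.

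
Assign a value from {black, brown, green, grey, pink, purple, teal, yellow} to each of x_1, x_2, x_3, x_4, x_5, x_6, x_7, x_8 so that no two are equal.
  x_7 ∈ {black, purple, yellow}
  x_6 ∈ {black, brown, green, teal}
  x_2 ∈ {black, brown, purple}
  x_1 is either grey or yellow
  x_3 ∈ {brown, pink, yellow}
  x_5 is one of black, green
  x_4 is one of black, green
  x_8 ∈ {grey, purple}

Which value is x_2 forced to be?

Among the 8 variables, pink fits only x_3 (and all 8 values in {black, brown, green, grey, pink, purple, teal, yellow} must be used), so x_3 = pink.
Among the 7 still-open variables, teal fits only x_6 (and all 7 values in {black, brown, green, grey, purple, teal, yellow} must be used), so x_6 = teal.
The 6 still-open variables draw from only 6 values {black, brown, green, grey, purple, yellow}, so each is used; only x_2 can be brown, hence x_2 = brown.

brown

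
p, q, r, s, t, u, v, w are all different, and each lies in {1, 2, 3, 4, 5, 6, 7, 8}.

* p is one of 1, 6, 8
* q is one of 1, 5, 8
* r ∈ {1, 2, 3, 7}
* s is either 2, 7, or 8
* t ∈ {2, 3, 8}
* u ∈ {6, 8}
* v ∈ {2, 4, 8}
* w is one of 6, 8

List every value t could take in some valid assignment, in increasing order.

2, 3

Among the 8 variables, 4 fits only v (and all 8 values in {1, 2, 3, 4, 5, 6, 7, 8} must be used), so v = 4.
The 7 still-open variables together cover exactly {1, 2, 3, 5, 6, 7, 8} — 7 values for 7 variables — and 5 appears only in q's list, so q = 5.
u and w share exactly the 2 values {6, 8}; by pigeonhole those values go to them, so strike 6, 8 from p, s, t.
p has just one choice, so p = 1. So r can't be 1.
No further eliminations apply; t can still be any of 2, 3.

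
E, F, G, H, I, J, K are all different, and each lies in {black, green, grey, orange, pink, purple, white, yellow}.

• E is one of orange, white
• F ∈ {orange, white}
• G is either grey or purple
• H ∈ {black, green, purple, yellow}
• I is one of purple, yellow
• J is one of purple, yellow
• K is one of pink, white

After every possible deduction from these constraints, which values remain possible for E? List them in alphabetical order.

The 2 variables E and F are confined to {orange, white}, which locks those values in; drop them from K.
That leaves K = pink.
The 2 variables I and J are confined to {purple, yellow}, which locks those values in; drop them from G, H.
G must be grey (only option left).
No further eliminations apply; E can still be any of orange, white.

orange, white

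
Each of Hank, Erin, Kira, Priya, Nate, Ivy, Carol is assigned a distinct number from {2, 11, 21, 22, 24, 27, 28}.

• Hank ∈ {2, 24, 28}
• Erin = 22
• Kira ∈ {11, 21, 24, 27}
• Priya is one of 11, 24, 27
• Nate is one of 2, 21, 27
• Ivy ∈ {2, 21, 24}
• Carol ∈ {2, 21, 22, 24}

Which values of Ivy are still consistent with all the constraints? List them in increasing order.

Erin has just one choice, so Erin = 22. Eliminate 22 elsewhere: Carol.
Among the 6 still-open variables, 28 fits only Hank (and all 6 values in {2, 11, 21, 24, 27, 28} must be used), so Hank = 28.
No further eliminations apply; Ivy can still be any of 2, 21, 24.

2, 21, 24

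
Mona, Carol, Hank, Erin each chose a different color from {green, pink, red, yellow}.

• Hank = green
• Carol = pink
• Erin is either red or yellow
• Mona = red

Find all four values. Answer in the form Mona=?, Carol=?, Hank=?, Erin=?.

Mona=red, Carol=pink, Hank=green, Erin=yellow

Mona has just one choice, so Mona = red. So Erin can't be red.
Carol has just one choice, so Carol = pink.
Hank has just one choice, so Hank = green.
That leaves Erin = yellow.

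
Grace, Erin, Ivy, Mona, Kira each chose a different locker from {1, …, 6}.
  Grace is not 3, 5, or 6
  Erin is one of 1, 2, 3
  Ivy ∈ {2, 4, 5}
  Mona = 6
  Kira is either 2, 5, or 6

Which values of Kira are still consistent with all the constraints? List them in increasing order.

Mona's domain is down to {6}, so Mona = 6. Strike 6 from Kira.
No further eliminations apply; Kira can still be any of 2, 5.

2, 5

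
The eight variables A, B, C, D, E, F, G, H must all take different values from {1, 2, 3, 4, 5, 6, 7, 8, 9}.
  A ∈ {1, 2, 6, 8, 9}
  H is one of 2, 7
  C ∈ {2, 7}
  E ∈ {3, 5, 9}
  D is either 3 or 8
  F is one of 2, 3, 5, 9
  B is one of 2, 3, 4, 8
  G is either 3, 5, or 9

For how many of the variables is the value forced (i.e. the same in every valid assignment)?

C and H share exactly the 2 values {2, 7}; by pigeonhole those values go to them, so strike 2, 7 from A, B, F.
E, F, G between them cover only {3, 5, 9} — a naked triple. Remove those values from A, B, D.
That leaves D = 8. So A, B can't be 8.
B's domain is down to {4}, so B = 4.
Determined: B=4, D=8. The other variables each still have more than one consistent value. That makes 2.

2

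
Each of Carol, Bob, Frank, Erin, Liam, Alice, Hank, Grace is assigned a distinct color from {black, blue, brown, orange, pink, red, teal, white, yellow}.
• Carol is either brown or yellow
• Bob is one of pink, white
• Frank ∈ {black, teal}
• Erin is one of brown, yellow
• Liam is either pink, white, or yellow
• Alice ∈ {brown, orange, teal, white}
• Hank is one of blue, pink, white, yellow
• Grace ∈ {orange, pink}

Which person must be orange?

Grace

The 8 variables draw from only 8 values {black, blue, brown, orange, pink, teal, white, yellow}, so each is used; only Frank can be black, hence Frank = black.
The 7 still-open variables draw from only 7 values {blue, brown, orange, pink, teal, white, yellow}, so each is used; only Hank can be blue, hence Hank = blue.
The 6 still-open variables together cover exactly {brown, orange, pink, teal, white, yellow} — 6 values for 6 variables — and teal appears only in Alice's list, so Alice = teal.
Among the 5 still-open variables, orange fits only Grace (and all 5 values in {brown, orange, pink, white, yellow} must be used), so Grace = orange.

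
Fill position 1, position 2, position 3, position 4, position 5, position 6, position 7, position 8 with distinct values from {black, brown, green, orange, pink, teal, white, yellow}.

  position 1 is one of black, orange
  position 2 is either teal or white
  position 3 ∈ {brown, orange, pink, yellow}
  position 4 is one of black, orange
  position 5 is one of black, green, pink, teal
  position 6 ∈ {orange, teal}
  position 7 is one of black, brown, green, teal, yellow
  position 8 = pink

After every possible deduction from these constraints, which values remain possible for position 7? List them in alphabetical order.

position 8 must be pink (only option left). So position 3, position 5 can't be pink.
The 7 still-open variables together cover exactly {black, brown, green, orange, teal, white, yellow} — 7 values for 7 variables — and white appears only in position 2's list, so position 2 = white.
position 1 and position 4 between them cover only {black, orange} — a naked pair. Remove those values from position 3, position 5, position 6, position 7.
position 6 has just one choice, so position 6 = teal. So position 5, position 7 can't be teal.
That leaves position 5 = green. Eliminate green elsewhere: position 7.
No further eliminations apply; position 7 can still be any of brown, yellow.

brown, yellow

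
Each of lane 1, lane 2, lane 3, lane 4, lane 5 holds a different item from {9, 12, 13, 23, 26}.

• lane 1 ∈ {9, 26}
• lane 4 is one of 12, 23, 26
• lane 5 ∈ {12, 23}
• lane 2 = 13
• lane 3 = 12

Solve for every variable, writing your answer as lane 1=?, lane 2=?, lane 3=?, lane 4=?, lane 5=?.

lane 1=9, lane 2=13, lane 3=12, lane 4=26, lane 5=23

lane 2 has just one choice, so lane 2 = 13.
lane 3 has just one choice, so lane 3 = 12. Eliminate 12 elsewhere: lane 4, lane 5.
lane 5 must be 23 (only option left). Eliminate 23 elsewhere: lane 4.
lane 4 must be 26 (only option left). Strike 26 from lane 1.
lane 1 has just one choice, so lane 1 = 9.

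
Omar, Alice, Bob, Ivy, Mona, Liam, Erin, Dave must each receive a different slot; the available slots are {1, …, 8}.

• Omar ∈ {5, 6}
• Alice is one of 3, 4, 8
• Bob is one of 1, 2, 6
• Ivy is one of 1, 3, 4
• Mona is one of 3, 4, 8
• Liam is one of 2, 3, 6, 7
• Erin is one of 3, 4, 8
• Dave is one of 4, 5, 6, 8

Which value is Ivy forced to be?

1

Among the 8 variables, 7 fits only Liam (and all 8 values in {1, 2, 3, 4, 5, 6, 7, 8} must be used), so Liam = 7.
Among the 7 still-open variables, 2 fits only Bob (and all 7 values in {1, 2, 3, 4, 5, 6, 8} must be used), so Bob = 2.
Among the 6 still-open variables, 1 fits only Ivy (and all 6 values in {1, 3, 4, 5, 6, 8} must be used), so Ivy = 1.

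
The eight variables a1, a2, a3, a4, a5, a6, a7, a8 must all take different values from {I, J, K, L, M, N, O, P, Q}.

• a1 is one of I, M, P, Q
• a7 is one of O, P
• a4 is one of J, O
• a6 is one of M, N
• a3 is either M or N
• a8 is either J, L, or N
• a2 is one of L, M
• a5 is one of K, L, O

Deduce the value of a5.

K

a3 and a6 between them cover only {M, N} — a naked pair. Remove those values from a1, a2, a8.
a2 has just one choice, so a2 = L. Strike L from a5, a8.
a8 must be J (only option left). So a4 can't be J.
a4 must be O (only option left). Remove O from a5, a7.
So a5 = K.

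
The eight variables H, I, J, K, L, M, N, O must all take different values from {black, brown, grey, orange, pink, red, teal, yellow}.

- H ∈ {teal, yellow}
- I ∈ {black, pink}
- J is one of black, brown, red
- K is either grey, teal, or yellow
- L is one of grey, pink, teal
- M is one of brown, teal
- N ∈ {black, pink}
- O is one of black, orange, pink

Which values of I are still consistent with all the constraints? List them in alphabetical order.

black, pink

The 8 variables draw from only 8 values {black, brown, grey, orange, pink, red, teal, yellow}, so each is used; only O can be orange, hence O = orange.
The 7 still-open variables draw from only 7 values {black, brown, grey, pink, red, teal, yellow}, so each is used; only J can be red, hence J = red.
Among the 6 still-open variables, brown fits only M (and all 6 values in {black, brown, grey, pink, teal, yellow} must be used), so M = brown.
The 2 variables I and N are confined to {black, pink}, which locks those values in; drop them from L.
No further eliminations apply; I can still be any of black, pink.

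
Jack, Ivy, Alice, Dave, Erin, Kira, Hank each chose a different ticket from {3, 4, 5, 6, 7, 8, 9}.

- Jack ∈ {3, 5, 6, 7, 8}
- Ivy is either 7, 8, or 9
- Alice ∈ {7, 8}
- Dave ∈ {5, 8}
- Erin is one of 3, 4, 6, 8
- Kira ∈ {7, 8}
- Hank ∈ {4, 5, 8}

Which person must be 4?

Hank

The 7 variables together cover exactly {3, 4, 5, 6, 7, 8, 9} — 7 values for 7 variables — and 9 appears only in Ivy's list, so Ivy = 9.
The 2 variables Alice and Kira are confined to {7, 8}, which locks those values in; drop them from Jack, Dave, Erin, Hank.
Dave must be 5 (only option left). Remove 5 from Jack, Hank.
So 4 goes to Hank.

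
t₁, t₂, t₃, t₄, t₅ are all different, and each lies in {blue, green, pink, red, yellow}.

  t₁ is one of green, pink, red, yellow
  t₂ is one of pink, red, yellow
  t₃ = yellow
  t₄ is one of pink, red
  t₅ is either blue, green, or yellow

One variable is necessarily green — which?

t₃ must be yellow (only option left). Strike yellow from t₁, t₂, t₅.
The 4 still-open variables draw from only 4 values {blue, green, pink, red}, so each is used; only t₅ can be blue, hence t₅ = blue.
The 3 still-open variables draw from only 3 values {green, pink, red}, so each is used; only t₁ can be green, hence t₁ = green.

t₁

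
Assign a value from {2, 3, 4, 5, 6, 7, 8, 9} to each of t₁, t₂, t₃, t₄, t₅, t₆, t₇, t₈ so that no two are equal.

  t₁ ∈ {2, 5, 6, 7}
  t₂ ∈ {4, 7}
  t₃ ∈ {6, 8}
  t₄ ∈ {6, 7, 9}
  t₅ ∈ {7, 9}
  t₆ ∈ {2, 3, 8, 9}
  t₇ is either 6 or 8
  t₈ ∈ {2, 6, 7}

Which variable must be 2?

The 8 variables together cover exactly {2, 3, 4, 5, 6, 7, 8, 9} — 8 values for 8 variables — and 3 appears only in t₆'s list, so t₆ = 3.
The 7 still-open variables together cover exactly {2, 4, 5, 6, 7, 8, 9} — 7 values for 7 variables — and 4 appears only in t₂'s list, so t₂ = 4.
The 6 still-open variables draw from only 6 values {2, 5, 6, 7, 8, 9}, so each is used; only t₁ can be 5, hence t₁ = 5.
The 5 still-open variables draw from only 5 values {2, 6, 7, 8, 9}, so each is used; only t₈ can be 2, hence t₈ = 2.

t₈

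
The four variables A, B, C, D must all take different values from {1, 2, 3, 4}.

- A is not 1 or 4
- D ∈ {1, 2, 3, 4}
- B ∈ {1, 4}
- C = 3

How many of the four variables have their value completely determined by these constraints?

2

C must be 3 (only option left). So A, D can't be 3.
A has just one choice, so A = 2. Strike 2 from D.
Determined: A=2, C=3. The other variables each still have more than one consistent value. That makes 2.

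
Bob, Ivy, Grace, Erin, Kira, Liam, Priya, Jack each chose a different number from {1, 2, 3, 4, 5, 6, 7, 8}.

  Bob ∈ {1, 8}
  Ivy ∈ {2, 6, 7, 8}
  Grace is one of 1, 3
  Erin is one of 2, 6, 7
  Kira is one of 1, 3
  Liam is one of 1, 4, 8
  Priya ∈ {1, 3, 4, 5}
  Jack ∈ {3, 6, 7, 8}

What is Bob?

Among the 8 variables, 5 fits only Priya (and all 8 values in {1, 2, 3, 4, 5, 6, 7, 8} must be used), so Priya = 5.
The 7 still-open variables together cover exactly {1, 2, 3, 4, 6, 7, 8} — 7 values for 7 variables — and 4 appears only in Liam's list, so Liam = 4.
Grace and Kira share exactly the 2 values {1, 3}; by pigeonhole those values go to them, so strike 1, 3 from Bob, Jack.
So Bob = 8.

8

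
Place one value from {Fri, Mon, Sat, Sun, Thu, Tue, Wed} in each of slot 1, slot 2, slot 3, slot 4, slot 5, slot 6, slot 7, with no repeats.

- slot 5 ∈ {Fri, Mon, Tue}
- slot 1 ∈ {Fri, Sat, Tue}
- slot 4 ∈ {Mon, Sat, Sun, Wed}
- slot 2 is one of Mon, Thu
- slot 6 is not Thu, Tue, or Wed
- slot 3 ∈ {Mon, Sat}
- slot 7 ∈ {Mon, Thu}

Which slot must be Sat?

The 7 variables draw from only 7 values {Fri, Mon, Sat, Sun, Thu, Tue, Wed}, so each is used; only slot 4 can be Wed, hence slot 4 = Wed.
Among the 6 still-open variables, Sun fits only slot 6 (and all 6 values in {Fri, Mon, Sat, Sun, Thu, Tue} must be used), so slot 6 = Sun.
slot 2 and slot 7 share exactly the 2 values {Mon, Thu}; by pigeonhole those values go to them, so strike Mon, Thu from slot 3, slot 5.
So Sat goes to slot 3.

slot 3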